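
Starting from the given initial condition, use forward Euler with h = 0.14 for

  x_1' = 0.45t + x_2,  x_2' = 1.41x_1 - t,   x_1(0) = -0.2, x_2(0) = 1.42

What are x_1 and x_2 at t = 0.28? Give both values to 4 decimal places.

Euler on (x_1,x_2): x_1_{n+1} = x_1_n + h·x_1', x_2_{n+1} = x_2_n + h·x_2'.
0.000000: (-0.200000, 1.420000); f=(1.420000, -0.282000) → (-0.001200, 1.380520)
0.140000: (-0.001200, 1.380520); f=(1.443520, -0.141692) → (0.200893, 1.360683)
(x_1(0.28), x_2(0.28)) ≈ (0.2009, 1.3607)

0.2009, 1.3607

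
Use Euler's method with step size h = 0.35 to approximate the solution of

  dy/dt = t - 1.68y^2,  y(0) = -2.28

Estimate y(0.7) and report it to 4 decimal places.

Euler: y_{n+1} = y_n + h·f(t_n, y_n).
t=0.000000, y=-2.280000: f=-8.733312 → y ← -2.280000 + 0.35·(-8.733312) = -5.336659
t=0.350000, y=-5.336659: f=-47.496285 → y ← -5.336659 + 0.35·(-47.496285) = -21.960359
y(0.7) ≈ -21.9604

-21.9604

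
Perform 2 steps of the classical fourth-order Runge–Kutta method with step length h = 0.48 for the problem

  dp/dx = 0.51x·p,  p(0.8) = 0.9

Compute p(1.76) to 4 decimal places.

1.6841

RK4: k1 = f(x_n, p_n); k2 = f(x_n + h/2, p_n + (h/2)·k1); k3 = f(x_n + h/2, p_n + (h/2)·k2); k4 = f(x_n + h, p_n + h·k3); p_{n+1} = p_n + (h/6)·(k1 + 2k2 + 2k3 + k4).
x=0.800000, p=0.900000:
  k1 = f(0.800000, 0.900000) = 0.367200
  k2 = f(1.040000, 0.988128) = 0.524103
  k3 = f(1.040000, 1.025785) = 0.544076
  k4 = f(1.280000, 1.161157) = 0.758003
  p ← 0.900000 + (0.48/6)·(k1 + 2k2 + 2k3 + k4) = 1.160925
x=1.280000, p=1.160925:
  k1 = f(1.280000, 1.160925) = 0.757852
  k2 = f(1.520000, 1.342809) = 1.040946
  k3 = f(1.520000, 1.410752) = 1.093615
  k4 = f(1.760000, 1.685860) = 1.513228
  p ← 1.160925 + (0.48/6)·(k1 + 2k2 + 2k3 + k4) = 1.684141
p(1.76) ≈ 1.6841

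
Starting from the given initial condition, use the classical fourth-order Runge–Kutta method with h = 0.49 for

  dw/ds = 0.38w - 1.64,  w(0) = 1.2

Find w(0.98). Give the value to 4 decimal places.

RK4: k1 = f(s_n, w_n); k2 = f(s_n + h/2, w_n + (h/2)·k1); k3 = f(s_n + h/2, w_n + (h/2)·k2); k4 = f(s_n + h, w_n + h·k3); w_{n+1} = w_n + (h/6)·(k1 + 2k2 + 2k3 + k4).
s=0.000000, w=1.200000:
  k1 = f(0.000000, 1.200000) = -1.184000
  k2 = f(0.245000, 0.909920) = -1.294230
  k3 = f(0.245000, 0.882914) = -1.304493
  k4 = f(0.490000, 0.560799) = -1.426897
  w ← 1.200000 + (0.49/6)·(k1 + 2k2 + 2k3 + k4) = 0.562319
s=0.490000, w=0.562319:
  k1 = f(0.490000, 0.562319) = -1.426319
  k2 = f(0.735000, 0.212871) = -1.559109
  k3 = f(0.735000, 0.180337) = -1.571472
  k4 = f(0.980000, -0.207703) = -1.718927
  w ← 0.562319 + (0.49/6)·(k1 + 2k2 + 2k3 + k4) = -0.205871
w(0.98) ≈ -0.2059

-0.2059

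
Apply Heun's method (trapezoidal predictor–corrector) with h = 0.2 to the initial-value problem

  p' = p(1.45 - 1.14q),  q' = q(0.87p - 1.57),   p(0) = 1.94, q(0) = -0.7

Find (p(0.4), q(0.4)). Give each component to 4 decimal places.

Heun on (p,q): k1 = f(t_n, state_n); k2 = f(t_n + h, state_n + h·k1); state_{n+1} = state_n + (h/2)·(k1 + k2).
0.000000: (1.940000, -0.700000)
  k1 = (4.361120, -0.082460)
  predictor → (2.812224, -0.716492)
  k2 = (6.374752, -0.628102)
  → (3.013587, -0.771056)
0.200000: (3.013587, -0.771056)
  k1 = (7.018657, -0.811013)
  predictor → (4.417319, -0.933259)
  k2 = (11.104763, -2.121360)
  → (4.825929, -1.064293)
(p(0.4), q(0.4)) ≈ (4.8259, -1.0643)

4.8259, -1.0643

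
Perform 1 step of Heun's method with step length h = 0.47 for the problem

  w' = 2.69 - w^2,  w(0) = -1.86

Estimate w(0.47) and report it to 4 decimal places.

Heun: k1 = f(s_n, w_n); k2 = f(s_n + h, w_n + h·k1); w_{n+1} = w_n + (h/2)·(k1 + k2).
s=0.000000, w=-1.860000:
  k1 = f(0.000000, -1.860000) = -0.769600
  k2 = f(0.470000, -2.221712) = -2.246004
  w ← -1.860000 + (0.47/2)·(-0.769600 + (-2.246004)) = -2.568667
w(0.47) ≈ -2.5687

-2.5687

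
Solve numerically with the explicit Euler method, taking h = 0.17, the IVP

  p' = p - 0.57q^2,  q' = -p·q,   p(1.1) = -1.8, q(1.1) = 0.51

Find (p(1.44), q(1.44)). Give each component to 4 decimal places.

Euler on (p,q): p_{n+1} = p_n + h·p', q_{n+1} = q_n + h·q'.
1.100000: (-1.800000, 0.510000); f=(-1.948257, 0.918000) → (-2.131204, 0.666060)
1.270000: (-2.131204, 0.666060); f=(-2.384076, 1.419510) → (-2.536497, 0.907377)
(p(1.44), q(1.44)) ≈ (-2.5365, 0.9074)

-2.5365, 0.9074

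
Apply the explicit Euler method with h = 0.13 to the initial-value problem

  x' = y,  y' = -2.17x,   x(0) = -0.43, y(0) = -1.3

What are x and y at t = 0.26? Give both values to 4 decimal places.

Euler on (x,y): x_{n+1} = x_n + h·x', y_{n+1} = y_n + h·y'.
0.000000: (-0.430000, -1.300000); f=(-1.300000, 0.933100) → (-0.599000, -1.178697)
0.130000: (-0.599000, -1.178697); f=(-1.178697, 1.299830) → (-0.752231, -1.009719)
(x(0.26), y(0.26)) ≈ (-0.7522, -1.0097)

-0.7522, -1.0097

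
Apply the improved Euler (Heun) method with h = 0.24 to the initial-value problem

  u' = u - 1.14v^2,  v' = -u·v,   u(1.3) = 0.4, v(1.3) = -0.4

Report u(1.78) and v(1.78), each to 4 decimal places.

Heun on (u,v): k1 = f(s_n, state_n); k2 = f(s_n + h, state_n + h·k1); state_{n+1} = state_n + (h/2)·(k1 + k2).
1.300000: (0.400000, -0.400000)
  k1 = (0.217600, 0.160000)
  predictor → (0.452224, -0.361600)
  k2 = (0.303164, 0.163524)
  → (0.462492, -0.361177)
1.540000: (0.462492, -0.361177)
  k1 = (0.313780, 0.167041)
  predictor → (0.537799, -0.321087)
  k2 = (0.420268, 0.172680)
  → (0.550577, -0.320410)
(u(1.78), v(1.78)) ≈ (0.5506, -0.3204)

0.5506, -0.3204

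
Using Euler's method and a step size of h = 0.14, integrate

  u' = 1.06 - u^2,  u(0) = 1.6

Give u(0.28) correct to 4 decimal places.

1.2679

Euler: u_{n+1} = u_n + h·f(t_n, u_n).
t=0.000000, u=1.600000: f=-1.500000 → u ← 1.600000 + 0.14·(-1.500000) = 1.390000
t=0.140000, u=1.390000: f=-0.872100 → u ← 1.390000 + 0.14·(-0.872100) = 1.267906
u(0.28) ≈ 1.2679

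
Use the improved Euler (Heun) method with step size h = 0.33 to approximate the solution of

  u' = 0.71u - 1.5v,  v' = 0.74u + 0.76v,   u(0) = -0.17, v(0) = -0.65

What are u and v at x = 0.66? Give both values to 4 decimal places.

0.7551, -0.9740

Heun on (u,v): k1 = f(x_n, state_n); k2 = f(x_n + h, state_n + h·k1); state_{n+1} = state_n + (h/2)·(k1 + k2).
0.000000: (-0.170000, -0.650000)
  k1 = (0.854300, -0.619800)
  predictor → (0.111919, -0.854534)
  k2 = (1.361263, -0.566626)
  → (0.195568, -0.845760)
0.330000: (0.195568, -0.845760)
  k1 = (1.407494, -0.498057)
  predictor → (0.660041, -1.010119)
  k2 = (1.983808, -0.279260)
  → (0.755133, -0.974018)
(u(0.66), v(0.66)) ≈ (0.7551, -0.9740)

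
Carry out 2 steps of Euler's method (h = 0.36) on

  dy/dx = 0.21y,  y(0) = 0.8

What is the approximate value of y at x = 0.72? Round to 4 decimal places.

0.9255

Euler: y_{n+1} = y_n + h·f(x_n, y_n).
x=0.000000, y=0.800000: f=0.168000 → y ← 0.800000 + 0.36·0.168000 = 0.860480
x=0.360000, y=0.860480: f=0.180701 → y ← 0.860480 + 0.36·0.180701 = 0.925532
y(0.72) ≈ 0.9255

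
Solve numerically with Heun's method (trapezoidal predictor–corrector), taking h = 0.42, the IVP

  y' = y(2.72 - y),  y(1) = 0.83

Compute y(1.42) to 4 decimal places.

Heun: k1 = f(x_n, y_n); k2 = f(x_n + h, y_n + h·k1); y_{n+1} = y_n + (h/2)·(k1 + k2).
x=1.000000, y=0.830000:
  k1 = f(1.000000, 0.830000) = 1.568700
  k2 = f(1.420000, 1.488854) = 1.832997
  y ← 0.830000 + (0.42/2)·(1.568700 + 1.832997) = 1.544356
y(1.42) ≈ 1.5444

1.5444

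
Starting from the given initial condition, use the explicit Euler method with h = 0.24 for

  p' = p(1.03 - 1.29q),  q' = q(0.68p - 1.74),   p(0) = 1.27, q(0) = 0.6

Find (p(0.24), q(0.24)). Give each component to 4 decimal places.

Euler on (p,q): p_{n+1} = p_n + h·p', q_{n+1} = q_n + h·q'.
0.000000: (1.270000, 0.600000); f=(0.325120, -0.525840) → (1.348029, 0.473798)
(p(0.24), q(0.24)) ≈ (1.3480, 0.4738)

1.3480, 0.4738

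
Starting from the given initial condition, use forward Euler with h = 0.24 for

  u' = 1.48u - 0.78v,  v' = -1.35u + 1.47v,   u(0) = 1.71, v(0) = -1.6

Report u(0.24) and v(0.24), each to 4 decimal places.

2.6169, -2.7185

Euler on (u,v): u_{n+1} = u_n + h·u', v_{n+1} = v_n + h·v'.
0.000000: (1.710000, -1.600000); f=(3.778800, -4.660500) → (2.616912, -2.718520)
(u(0.24), v(0.24)) ≈ (2.6169, -2.7185)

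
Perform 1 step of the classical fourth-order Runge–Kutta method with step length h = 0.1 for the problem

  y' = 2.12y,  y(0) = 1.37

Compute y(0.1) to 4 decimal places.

RK4: k1 = f(s_n, y_n); k2 = f(s_n + h/2, y_n + (h/2)·k1); k3 = f(s_n + h/2, y_n + (h/2)·k2); k4 = f(s_n + h, y_n + h·k3); y_{n+1} = y_n + (h/6)·(k1 + 2k2 + 2k3 + k4).
s=0.000000, y=1.370000:
  k1 = f(0.000000, 1.370000) = 2.904400
  k2 = f(0.050000, 1.515220) = 3.212266
  k3 = f(0.050000, 1.530613) = 3.244900
  k4 = f(0.100000, 1.694490) = 3.592319
  y ← 1.370000 + (0.1/6)·(k1 + 2k2 + 2k3 + k4) = 1.693518
y(0.1) ≈ 1.6935

1.6935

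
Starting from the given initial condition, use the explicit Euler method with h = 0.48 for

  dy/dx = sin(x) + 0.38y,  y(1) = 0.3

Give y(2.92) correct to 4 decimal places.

Euler: y_{n+1} = y_n + h·f(x_n, y_n).
x=1.000000, y=0.300000: f=0.955471 → y ← 0.300000 + 0.48·0.955471 = 0.758626
x=1.480000, y=0.758626: f=1.284159 → y ← 0.758626 + 0.48·1.284159 = 1.375022
x=1.960000, y=1.375022: f=1.447720 → y ← 1.375022 + 0.48·1.447720 = 2.069928
x=2.440000, y=2.069928: f=1.432008 → y ← 2.069928 + 0.48·1.432008 = 2.757292
y(2.92) ≈ 2.7573

2.7573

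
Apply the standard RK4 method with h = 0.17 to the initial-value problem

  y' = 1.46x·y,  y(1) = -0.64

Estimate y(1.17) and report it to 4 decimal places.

-0.8378

RK4: k1 = f(x_n, y_n); k2 = f(x_n + h/2, y_n + (h/2)·k1); k3 = f(x_n + h/2, y_n + (h/2)·k2); k4 = f(x_n + h, y_n + h·k3); y_{n+1} = y_n + (h/6)·(k1 + 2k2 + 2k3 + k4).
x=1.000000, y=-0.640000:
  k1 = f(1.000000, -0.640000) = -0.934400
  k2 = f(1.085000, -0.719424) = -1.139640
  k3 = f(1.085000, -0.736869) = -1.167275
  k4 = f(1.170000, -0.838437) = -1.432218
  y ← -0.640000 + (0.17/6)·(k1 + 2k2 + 2k3 + k4) = -0.837779
y(1.17) ≈ -0.8378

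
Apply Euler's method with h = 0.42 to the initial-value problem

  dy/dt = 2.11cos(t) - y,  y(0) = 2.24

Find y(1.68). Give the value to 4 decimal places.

1.3127

Euler: y_{n+1} = y_n + h·f(t_n, y_n).
t=0.000000, y=2.240000: f=-0.130000 → y ← 2.240000 + 0.42·(-0.130000) = 2.185400
t=0.420000, y=2.185400: f=-0.258782 → y ← 2.185400 + 0.42·(-0.258782) = 2.076711
t=0.840000, y=2.076711: f=-0.668365 → y ← 2.076711 + 0.42·(-0.668365) = 1.795998
t=1.260000, y=1.795998: f=-1.150725 → y ← 1.795998 + 0.42·(-1.150725) = 1.312694
y(1.68) ≈ 1.3127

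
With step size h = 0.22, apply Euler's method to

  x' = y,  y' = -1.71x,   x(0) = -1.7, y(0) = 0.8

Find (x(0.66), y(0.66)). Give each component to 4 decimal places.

-0.7645, 2.4671

Euler on (x,y): x_{n+1} = x_n + h·x', y_{n+1} = y_n + h·y'.
0.000000: (-1.700000, 0.800000); f=(0.800000, 2.907000) → (-1.524000, 1.439540)
0.220000: (-1.524000, 1.439540); f=(1.439540, 2.606040) → (-1.207301, 2.012869)
0.440000: (-1.207301, 2.012869); f=(2.012869, 2.064485) → (-0.764470, 2.467056)
(x(0.66), y(0.66)) ≈ (-0.7645, 2.4671)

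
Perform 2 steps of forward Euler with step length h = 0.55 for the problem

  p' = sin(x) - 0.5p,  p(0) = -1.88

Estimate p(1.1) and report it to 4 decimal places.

Euler: p_{n+1} = p_n + h·f(x_n, p_n).
x=0.000000, p=-1.880000: f=0.940000 → p ← -1.880000 + 0.55·0.940000 = -1.363000
x=0.550000, p=-1.363000: f=1.204187 → p ← -1.363000 + 0.55·1.204187 = -0.700697
p(1.1) ≈ -0.7007

-0.7007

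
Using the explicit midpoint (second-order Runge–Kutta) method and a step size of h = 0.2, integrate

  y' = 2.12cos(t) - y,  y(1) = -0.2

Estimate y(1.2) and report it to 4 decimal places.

Midpoint: k1 = f(t_n, y_n); k2 = f(t_n + h/2, y_n + (h/2)·k1); y_{n+1} = y_n + h·k2.
t=1.000000, y=-0.200000:
  k1 = f(1.000000, -0.200000) = 1.345441
  k2 = f(1.100000, -0.065456) = 1.027080
  y ← -0.200000 + 0.2·1.027080 = 0.005416
y(1.2) ≈ 0.0054

0.0054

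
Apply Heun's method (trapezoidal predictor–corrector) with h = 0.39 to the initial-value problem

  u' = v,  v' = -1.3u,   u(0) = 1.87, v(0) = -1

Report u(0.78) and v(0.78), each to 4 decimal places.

0.4459, -2.3230

Heun on (u,v): k1 = f(s_n, state_n); k2 = f(s_n + h, state_n + h·k1); state_{n+1} = state_n + (h/2)·(k1 + k2).
0.000000: (1.870000, -1.000000)
  k1 = (-1.000000, -2.431000)
  predictor → (1.480000, -1.948090)
  k2 = (-1.948090, -1.924000)
  → (1.295122, -1.849225)
0.390000: (1.295122, -1.849225)
  k1 = (-1.849225, -1.683659)
  predictor → (0.573925, -2.505852)
  k2 = (-2.505852, -0.746102)
  → (0.445882, -2.323028)
(u(0.78), v(0.78)) ≈ (0.4459, -2.3230)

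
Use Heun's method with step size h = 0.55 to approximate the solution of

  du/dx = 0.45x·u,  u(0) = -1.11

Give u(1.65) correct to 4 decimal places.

Heun: k1 = f(x_n, u_n); k2 = f(x_n + h, u_n + h·k1); u_{n+1} = u_n + (h/2)·(k1 + k2).
x=0.000000, u=-1.110000:
  k1 = f(0.000000, -1.110000) = 0.000000
  k2 = f(0.550000, -1.110000) = -0.274725
  u ← -1.110000 + (0.55/2)·(0.000000 + (-0.274725)) = -1.185549
x=0.550000, u=-1.185549:
  k1 = f(0.550000, -1.185549) = -0.293423
  k2 = f(1.100000, -1.346932) = -0.666731
  u ← -1.185549 + (0.55/2)·(-0.293423 + (-0.666731)) = -1.449592
x=1.100000, u=-1.449592:
  k1 = f(1.100000, -1.449592) = -0.717548
  k2 = f(1.650000, -1.844243) = -1.369351
  u ← -1.449592 + (0.55/2)·(-0.717548 + (-1.369351)) = -2.023489
u(1.65) ≈ -2.0235

-2.0235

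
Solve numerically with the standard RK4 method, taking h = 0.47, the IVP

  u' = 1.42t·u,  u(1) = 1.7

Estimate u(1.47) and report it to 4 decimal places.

3.8688

RK4: k1 = f(t_n, u_n); k2 = f(t_n + h/2, u_n + (h/2)·k1); k3 = f(t_n + h/2, u_n + (h/2)·k2); k4 = f(t_n + h, u_n + h·k3); u_{n+1} = u_n + (h/6)·(k1 + 2k2 + 2k3 + k4).
t=1.000000, u=1.700000:
  k1 = f(1.000000, 1.700000) = 2.414000
  k2 = f(1.235000, 2.267290) = 3.976146
  k3 = f(1.235000, 2.634394) = 4.619937
  k4 = f(1.470000, 3.871371) = 8.081099
  u ← 1.700000 + (0.47/6)·(k1 + 2k2 + 2k3 + k4) = 3.868836
u(1.47) ≈ 3.8688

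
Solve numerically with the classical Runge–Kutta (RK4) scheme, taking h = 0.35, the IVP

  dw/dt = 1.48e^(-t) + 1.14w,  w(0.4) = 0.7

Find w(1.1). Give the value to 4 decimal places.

RK4: k1 = f(t_n, w_n); k2 = f(t_n + h/2, w_n + (h/2)·k1); k3 = f(t_n + h/2, w_n + (h/2)·k2); k4 = f(t_n + h, w_n + h·k3); w_{n+1} = w_n + (h/6)·(k1 + 2k2 + 2k3 + k4).
t=0.400000, w=0.700000:
  k1 = f(0.400000, 0.700000) = 1.790074
  k2 = f(0.575000, 1.013263) = 1.987923
  k3 = f(0.575000, 1.047887) = 2.027394
  k4 = f(0.750000, 1.409588) = 2.306033
  w ← 0.700000 + (0.35/6)·(k1 + 2k2 + 2k3 + k4) = 1.407393
t=0.750000, w=1.407393:
  k1 = f(0.750000, 1.407393) = 2.303531
  k2 = f(0.925000, 1.810511) = 2.650849
  k3 = f(0.925000, 1.871292) = 2.720139
  k4 = f(1.100000, 2.359442) = 3.182413
  w ← 1.407393 + (0.35/6)·(k1 + 2k2 + 2k3 + k4) = 2.354022
w(1.1) ≈ 2.3540

2.3540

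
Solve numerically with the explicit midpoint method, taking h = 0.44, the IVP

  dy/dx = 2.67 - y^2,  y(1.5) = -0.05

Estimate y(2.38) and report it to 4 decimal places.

Midpoint: k1 = f(x_n, y_n); k2 = f(x_n + h/2, y_n + (h/2)·k1); y_{n+1} = y_n + h·k2.
x=1.500000, y=-0.050000:
  k1 = f(1.500000, -0.050000) = 2.667500
  k2 = f(1.720000, 0.536850) = 2.381792
  y ← -0.050000 + 0.44·2.381792 = 0.997989
x=1.940000, y=0.997989:
  k1 = f(1.940000, 0.997989) = 1.674019
  k2 = f(2.160000, 1.366273) = 0.803299
  y ← 0.997989 + 0.44·0.803299 = 1.351440
y(2.38) ≈ 1.3514

1.3514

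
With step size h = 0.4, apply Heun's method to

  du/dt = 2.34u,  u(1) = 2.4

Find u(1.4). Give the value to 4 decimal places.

Heun: k1 = f(t_n, u_n); k2 = f(t_n + h, u_n + h·k1); u_{n+1} = u_n + (h/2)·(k1 + k2).
t=1.000000, u=2.400000:
  k1 = f(1.000000, 2.400000) = 5.616000
  k2 = f(1.400000, 4.646400) = 10.872576
  u ← 2.400000 + (0.4/2)·(5.616000 + 10.872576) = 5.697715
u(1.4) ≈ 5.6977

5.6977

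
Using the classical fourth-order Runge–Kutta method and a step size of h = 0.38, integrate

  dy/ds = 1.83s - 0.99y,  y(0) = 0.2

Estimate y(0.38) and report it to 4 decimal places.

0.2544

RK4: k1 = f(s_n, y_n); k2 = f(s_n + h/2, y_n + (h/2)·k1); k3 = f(s_n + h/2, y_n + (h/2)·k2); k4 = f(s_n + h, y_n + h·k3); y_{n+1} = y_n + (h/6)·(k1 + 2k2 + 2k3 + k4).
s=0.000000, y=0.200000:
  k1 = f(0.000000, 0.200000) = -0.198000
  k2 = f(0.190000, 0.162380) = 0.186944
  k3 = f(0.190000, 0.235519) = 0.114536
  k4 = f(0.380000, 0.243524) = 0.454312
  y ← 0.200000 + (0.38/6)·(k1 + 2k2 + 2k3 + k4) = 0.254420
y(0.38) ≈ 0.2544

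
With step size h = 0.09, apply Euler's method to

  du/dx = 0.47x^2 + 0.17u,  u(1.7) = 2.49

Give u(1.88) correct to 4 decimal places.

Euler: u_{n+1} = u_n + h·f(x_n, u_n).
x=1.700000, u=2.490000: f=1.781600 → u ← 2.490000 + 0.09·1.781600 = 2.650344
x=1.790000, u=2.650344: f=1.956485 → u ← 2.650344 + 0.09·1.956485 = 2.826428
u(1.88) ≈ 2.8264

2.8264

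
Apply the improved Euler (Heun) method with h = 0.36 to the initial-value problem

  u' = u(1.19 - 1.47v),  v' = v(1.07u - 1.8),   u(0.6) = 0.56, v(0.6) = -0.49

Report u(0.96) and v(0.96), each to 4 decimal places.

Heun on (u,v): k1 = f(t_n, state_n); k2 = f(t_n + h, state_n + h·k1); state_{n+1} = state_n + (h/2)·(k1 + k2).
0.600000: (0.560000, -0.490000)
  k1 = (1.069768, 0.588392)
  predictor → (0.945116, -0.278179)
  k2 = (1.511168, 0.219407)
  → (1.024569, -0.344596)
(u(0.96), v(0.96)) ≈ (1.0246, -0.3446)

1.0246, -0.3446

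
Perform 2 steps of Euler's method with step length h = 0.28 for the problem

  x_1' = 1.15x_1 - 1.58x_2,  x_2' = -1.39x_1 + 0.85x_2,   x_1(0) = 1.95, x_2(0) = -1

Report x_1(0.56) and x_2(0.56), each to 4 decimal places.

Euler on (x_1,x_2): x_1_{n+1} = x_1_n + h·x_1', x_2_{n+1} = x_2_n + h·x_2'.
0.000000: (1.950000, -1.000000); f=(3.822500, -3.560500) → (3.020300, -1.996940)
0.280000: (3.020300, -1.996940); f=(6.628510, -5.895616) → (4.876283, -3.647712)
(x_1(0.56), x_2(0.56)) ≈ (4.8763, -3.6477)

4.8763, -3.6477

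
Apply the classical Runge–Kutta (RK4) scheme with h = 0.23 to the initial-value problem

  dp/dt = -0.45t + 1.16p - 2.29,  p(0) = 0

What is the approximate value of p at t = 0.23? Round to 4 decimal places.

RK4: k1 = f(t_n, p_n); k2 = f(t_n + h/2, p_n + (h/2)·k1); k3 = f(t_n + h/2, p_n + (h/2)·k2); k4 = f(t_n + h, p_n + h·k3); p_{n+1} = p_n + (h/6)·(k1 + 2k2 + 2k3 + k4).
t=0.000000, p=0.000000:
  k1 = f(0.000000, 0.000000) = -2.290000
  k2 = f(0.115000, -0.263350) = -2.647236
  k3 = f(0.115000, -0.304432) = -2.694891
  k4 = f(0.230000, -0.619825) = -3.112497
  p ← 0.000000 + (0.23/6)·(k1 + 2k2 + 2k3 + k4) = -0.616659
p(0.23) ≈ -0.6167

-0.6167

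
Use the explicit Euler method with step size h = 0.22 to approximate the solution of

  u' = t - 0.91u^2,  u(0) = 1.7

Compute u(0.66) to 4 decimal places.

Euler: u_{n+1} = u_n + h·f(t_n, u_n).
t=0.000000, u=1.700000: f=-2.629900 → u ← 1.700000 + 0.22·(-2.629900) = 1.121422
t=0.220000, u=1.121422: f=-0.924404 → u ← 1.121422 + 0.22·(-0.924404) = 0.918053
t=0.440000, u=0.918053: f=-0.326967 → u ← 0.918053 + 0.22·(-0.326967) = 0.846120
u(0.66) ≈ 0.8461

0.8461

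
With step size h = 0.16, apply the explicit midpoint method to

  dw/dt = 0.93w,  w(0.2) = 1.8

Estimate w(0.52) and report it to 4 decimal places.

Midpoint: k1 = f(t_n, w_n); k2 = f(t_n + h/2, w_n + (h/2)·k1); w_{n+1} = w_n + h·k2.
t=0.200000, w=1.800000:
  k1 = f(0.200000, 1.800000) = 1.674000
  k2 = f(0.280000, 1.933920) = 1.798546
  w ← 1.800000 + 0.16·1.798546 = 2.087767
t=0.360000, w=2.087767:
  k1 = f(0.360000, 2.087767) = 1.941624
  k2 = f(0.440000, 2.243097) = 2.086080
  w ← 2.087767 + 0.16·2.086080 = 2.421540
w(0.52) ≈ 2.4215

2.4215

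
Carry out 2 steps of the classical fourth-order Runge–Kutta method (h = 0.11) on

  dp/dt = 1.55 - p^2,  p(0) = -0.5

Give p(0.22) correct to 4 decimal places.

RK4: k1 = f(t_n, p_n); k2 = f(t_n + h/2, p_n + (h/2)·k1); k3 = f(t_n + h/2, p_n + (h/2)·k2); k4 = f(t_n + h, p_n + h·k3); p_{n+1} = p_n + (h/6)·(k1 + 2k2 + 2k3 + k4).
t=0.000000, p=-0.500000:
  k1 = f(0.000000, -0.500000) = 1.300000
  k2 = f(0.055000, -0.428500) = 1.366388
  k3 = f(0.055000, -0.424849) = 1.369504
  k4 = f(0.110000, -0.349355) = 1.427951
  p ← -0.500000 + (0.11/6)·(k1 + 2k2 + 2k3 + k4) = -0.349672
t=0.110000, p=-0.349672:
  k1 = f(0.110000, -0.349672) = 1.427730
  k2 = f(0.165000, -0.271146) = 1.476480
  k3 = f(0.165000, -0.268465) = 1.477926
  k4 = f(0.220000, -0.187100) = 1.514994
  p ← -0.349672 + (0.11/6)·(k1 + 2k2 + 2k3 + k4) = -0.187393
p(0.22) ≈ -0.1874

-0.1874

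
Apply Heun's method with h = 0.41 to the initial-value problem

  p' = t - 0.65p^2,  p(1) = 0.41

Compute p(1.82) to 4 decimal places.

1.1835

Heun: k1 = f(t_n, p_n); k2 = f(t_n + h, p_n + h·k1); p_{n+1} = p_n + (h/2)·(k1 + k2).
t=1.000000, p=0.410000:
  k1 = f(1.000000, 0.410000) = 0.890735
  k2 = f(1.410000, 0.775201) = 1.019391
  p ← 0.410000 + (0.41/2)·(0.890735 + 1.019391) = 0.801576
t=1.410000, p=0.801576:
  k1 = f(1.410000, 0.801576) = 0.992360
  k2 = f(1.820000, 1.208443) = 0.870782
  p ← 0.801576 + (0.41/2)·(0.992360 + 0.870782) = 1.183520
p(1.82) ≈ 1.1835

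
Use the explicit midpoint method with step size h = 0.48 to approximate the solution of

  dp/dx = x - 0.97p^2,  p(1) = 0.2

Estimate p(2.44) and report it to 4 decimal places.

1.3898

Midpoint: k1 = f(x_n, p_n); k2 = f(x_n + h/2, p_n + (h/2)·k1); p_{n+1} = p_n + h·k2.
x=1.000000, p=0.200000:
  k1 = f(1.000000, 0.200000) = 0.961200
  k2 = f(1.240000, 0.430688) = 1.060073
  p ← 0.200000 + 0.48·1.060073 = 0.708835
x=1.480000, p=0.708835:
  k1 = f(1.480000, 0.708835) = 0.992627
  k2 = f(1.720000, 0.947065) = 0.849975
  p ← 0.708835 + 0.48·0.849975 = 1.116823
x=1.960000, p=1.116823:
  k1 = f(1.960000, 1.116823) = 0.750125
  k2 = f(2.200000, 1.296853) = 0.568627
  p ← 1.116823 + 0.48·0.568627 = 1.389764
p(2.44) ≈ 1.3898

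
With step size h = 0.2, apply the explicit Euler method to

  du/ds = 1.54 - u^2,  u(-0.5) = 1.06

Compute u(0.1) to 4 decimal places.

Euler: u_{n+1} = u_n + h·f(s_n, u_n).
s=-0.500000, u=1.060000: f=0.416400 → u ← 1.060000 + 0.2·0.416400 = 1.143280
s=-0.300000, u=1.143280: f=0.232911 → u ← 1.143280 + 0.2·0.232911 = 1.189862
s=-0.100000, u=1.189862: f=0.124228 → u ← 1.189862 + 0.2·0.124228 = 1.214708
u(0.1) ≈ 1.2147

1.2147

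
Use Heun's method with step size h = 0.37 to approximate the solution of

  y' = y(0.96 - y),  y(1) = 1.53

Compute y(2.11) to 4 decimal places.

1.1129

Heun: k1 = f(x_n, y_n); k2 = f(x_n + h, y_n + h·k1); y_{n+1} = y_n + (h/2)·(k1 + k2).
x=1.000000, y=1.530000:
  k1 = f(1.000000, 1.530000) = -0.872100
  k2 = f(1.370000, 1.207323) = -0.298599
  y ← 1.530000 + (0.37/2)·(-0.872100 + (-0.298599)) = 1.313421
x=1.370000, y=1.313421:
  k1 = f(1.370000, 1.313421) = -0.464190
  k2 = f(1.740000, 1.141670) = -0.207408
  y ← 1.313421 + (0.37/2)·(-0.464190 + (-0.207408)) = 1.189175
x=1.740000, y=1.189175:
  k1 = f(1.740000, 1.189175) = -0.272529
  k2 = f(2.110000, 1.088339) = -0.139677
  y ← 1.189175 + (0.37/2)·(-0.272529 + (-0.139677)) = 1.112917
y(2.11) ≈ 1.1129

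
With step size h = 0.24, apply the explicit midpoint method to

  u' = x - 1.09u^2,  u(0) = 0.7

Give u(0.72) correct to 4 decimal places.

0.6574

Midpoint: k1 = f(x_n, u_n); k2 = f(x_n + h/2, u_n + (h/2)·k1); u_{n+1} = u_n + h·k2.
x=0.000000, u=0.700000:
  k1 = f(0.000000, 0.700000) = -0.534100
  k2 = f(0.120000, 0.635908) = -0.320773
  u ← 0.700000 + 0.24·(-0.320773) = 0.623014
x=0.240000, u=0.623014:
  k1 = f(0.240000, 0.623014) = -0.183080
  k2 = f(0.360000, 0.601045) = -0.033768
  u ← 0.623014 + 0.24·(-0.033768) = 0.614910
x=0.480000, u=0.614910:
  k1 = f(0.480000, 0.614910) = 0.067855
  k2 = f(0.600000, 0.623053) = 0.176868
  u ← 0.614910 + 0.24·0.176868 = 0.657358
u(0.72) ≈ 0.6574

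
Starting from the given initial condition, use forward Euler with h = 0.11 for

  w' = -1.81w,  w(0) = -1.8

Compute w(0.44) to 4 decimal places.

-0.7406

Euler: w_{n+1} = w_n + h·f(t_n, w_n).
t=0.000000, w=-1.800000: f=3.258000 → w ← -1.800000 + 0.11·3.258000 = -1.441620
t=0.110000, w=-1.441620: f=2.609332 → w ← -1.441620 + 0.11·2.609332 = -1.154593
t=0.220000, w=-1.154593: f=2.089814 → w ← -1.154593 + 0.11·2.089814 = -0.924714
t=0.330000, w=-0.924714: f=1.673732 → w ← -0.924714 + 0.11·1.673732 = -0.740603
w(0.44) ≈ -0.7406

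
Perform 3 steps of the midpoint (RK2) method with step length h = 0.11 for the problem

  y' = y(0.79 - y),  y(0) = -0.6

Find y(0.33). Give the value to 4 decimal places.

Midpoint: k1 = f(t_n, y_n); k2 = f(t_n + h/2, y_n + (h/2)·k1); y_{n+1} = y_n + h·k2.
t=0.000000, y=-0.600000:
  k1 = f(0.000000, -0.600000) = -0.834000
  k2 = f(0.055000, -0.645870) = -0.927385
  y ← -0.600000 + 0.11·(-0.927385) = -0.702012
t=0.110000, y=-0.702012:
  k1 = f(0.110000, -0.702012) = -1.047411
  k2 = f(0.165000, -0.759620) = -1.177122
  y ← -0.702012 + 0.11·(-1.177122) = -0.831496
t=0.220000, y=-0.831496:
  k1 = f(0.220000, -0.831496) = -1.348267
  k2 = f(0.275000, -0.905651) = -1.535667
  y ← -0.831496 + 0.11·(-1.535667) = -1.000419
y(0.33) ≈ -1.0004

-1.0004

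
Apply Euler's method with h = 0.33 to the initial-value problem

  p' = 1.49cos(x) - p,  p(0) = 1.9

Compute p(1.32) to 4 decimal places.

1.2696

Euler: p_{n+1} = p_n + h·f(x_n, p_n).
x=0.000000, p=1.900000: f=-0.410000 → p ← 1.900000 + 0.33·(-0.410000) = 1.764700
x=0.330000, p=1.764700: f=-0.355097 → p ← 1.764700 + 0.33·(-0.355097) = 1.647518
x=0.660000, p=1.647518: f=-0.470430 → p ← 1.647518 + 0.33·(-0.470430) = 1.492276
x=0.990000, p=1.492276: f=-0.674728 → p ← 1.492276 + 0.33·(-0.674728) = 1.269616
p(1.32) ≈ 1.2696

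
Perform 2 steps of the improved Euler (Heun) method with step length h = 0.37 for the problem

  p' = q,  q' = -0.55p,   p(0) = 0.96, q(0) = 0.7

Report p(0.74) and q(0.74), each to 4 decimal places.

1.3153, 0.2196

Heun on (p,q): k1 = f(x_n, state_n); k2 = f(x_n + h, state_n + h·k1); state_{n+1} = state_n + (h/2)·(k1 + k2).
0.000000: (0.960000, 0.700000)
  k1 = (0.700000, -0.528000)
  predictor → (1.219000, 0.504640)
  k2 = (0.504640, -0.670450)
  → (1.182858, 0.478287)
0.370000: (1.182858, 0.478287)
  k1 = (0.478287, -0.650572)
  predictor → (1.359824, 0.237575)
  k2 = (0.237575, -0.747903)
  → (1.315293, 0.219569)
(p(0.74), q(0.74)) ≈ (1.3153, 0.2196)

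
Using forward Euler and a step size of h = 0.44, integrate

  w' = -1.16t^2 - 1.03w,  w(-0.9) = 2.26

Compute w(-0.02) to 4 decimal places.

0.3417

Euler: w_{n+1} = w_n + h·f(t_n, w_n).
t=-0.900000, w=2.260000: f=-3.267400 → w ← 2.260000 + 0.44·(-3.267400) = 0.822344
t=-0.460000, w=0.822344: f=-1.092470 → w ← 0.822344 + 0.44·(-1.092470) = 0.341657
w(-0.02) ≈ 0.3417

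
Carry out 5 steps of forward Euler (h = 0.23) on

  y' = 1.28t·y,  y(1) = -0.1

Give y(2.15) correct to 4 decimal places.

-0.5909

Euler: y_{n+1} = y_n + h·f(t_n, y_n).
t=1.000000, y=-0.100000: f=-0.128000 → y ← -0.100000 + 0.23·(-0.128000) = -0.129440
t=1.230000, y=-0.129440: f=-0.203790 → y ← -0.129440 + 0.23·(-0.203790) = -0.176312
t=1.460000, y=-0.176312: f=-0.329491 → y ← -0.176312 + 0.23·(-0.329491) = -0.252095
t=1.690000, y=-0.252095: f=-0.545331 → y ← -0.252095 + 0.23·(-0.545331) = -0.377521
t=1.920000, y=-0.377521: f=-0.927796 → y ← -0.377521 + 0.23·(-0.927796) = -0.590914
y(2.15) ≈ -0.5909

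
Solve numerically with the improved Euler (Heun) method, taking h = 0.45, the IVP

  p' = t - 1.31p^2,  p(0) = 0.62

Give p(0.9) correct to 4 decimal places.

0.6743

Heun: k1 = f(t_n, p_n); k2 = f(t_n + h, p_n + h·k1); p_{n+1} = p_n + (h/2)·(k1 + k2).
t=0.000000, p=0.620000:
  k1 = f(0.000000, 0.620000) = -0.503564
  k2 = f(0.450000, 0.393396) = 0.247264
  p ← 0.620000 + (0.45/2)·(-0.503564 + 0.247264) = 0.562332
t=0.450000, p=0.562332:
  k1 = f(0.450000, 0.562332) = 0.035755
  k2 = f(0.900000, 0.578422) = 0.461711
  p ← 0.562332 + (0.45/2)·(0.035755 + 0.461711) = 0.674262
p(0.9) ≈ 0.6743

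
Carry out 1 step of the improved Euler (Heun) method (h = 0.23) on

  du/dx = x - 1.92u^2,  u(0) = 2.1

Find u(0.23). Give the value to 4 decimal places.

Heun: k1 = f(x_n, u_n); k2 = f(x_n + h, u_n + h·k1); u_{n+1} = u_n + (h/2)·(k1 + k2).
x=0.000000, u=2.100000:
  k1 = f(0.000000, 2.100000) = -8.467200
  k2 = f(0.230000, 0.152544) = 0.185322
  u ← 2.100000 + (0.23/2)·(-8.467200 + 0.185322) = 1.147584
u(0.23) ≈ 1.1476

1.1476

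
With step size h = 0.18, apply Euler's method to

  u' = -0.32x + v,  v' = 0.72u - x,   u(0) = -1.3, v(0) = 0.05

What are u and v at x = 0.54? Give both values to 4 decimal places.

Euler on (u,v): u_{n+1} = u_n + h·u', v_{n+1} = v_n + h·v'.
0.000000: (-1.300000, 0.050000); f=(0.050000, -0.936000) → (-1.291000, -0.118480)
0.180000: (-1.291000, -0.118480); f=(-0.176080, -1.109520) → (-1.322694, -0.318194)
0.360000: (-1.322694, -0.318194); f=(-0.433394, -1.312340) → (-1.400705, -0.554415)
(u(0.54), v(0.54)) ≈ (-1.4007, -0.5544)

-1.4007, -0.5544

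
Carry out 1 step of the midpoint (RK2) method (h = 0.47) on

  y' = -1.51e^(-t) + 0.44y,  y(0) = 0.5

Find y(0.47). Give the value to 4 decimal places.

Midpoint: k1 = f(t_n, y_n); k2 = f(t_n + h/2, y_n + (h/2)·k1); y_{n+1} = y_n + h·k2.
t=0.000000, y=0.500000:
  k1 = f(0.000000, 0.500000) = -1.290000
  k2 = f(0.235000, 0.196850) = -1.107148
  y ← 0.500000 + 0.47·(-1.107148) = -0.020360
y(0.47) ≈ -0.0204

-0.0204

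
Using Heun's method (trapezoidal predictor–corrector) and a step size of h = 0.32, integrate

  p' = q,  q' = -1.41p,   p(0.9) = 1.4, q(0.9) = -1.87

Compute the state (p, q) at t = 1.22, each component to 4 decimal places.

Heun on (p,q): k1 = f(t_n, state_n); k2 = f(t_n + h, state_n + h·k1); state_{n+1} = state_n + (h/2)·(k1 + k2).
0.900000: (1.400000, -1.870000)
  k1 = (-1.870000, -1.974000)
  predictor → (0.801600, -2.501680)
  k2 = (-2.501680, -1.130256)
  → (0.700531, -2.366681)
(p(1.22), q(1.22)) ≈ (0.7005, -2.3667)

0.7005, -2.3667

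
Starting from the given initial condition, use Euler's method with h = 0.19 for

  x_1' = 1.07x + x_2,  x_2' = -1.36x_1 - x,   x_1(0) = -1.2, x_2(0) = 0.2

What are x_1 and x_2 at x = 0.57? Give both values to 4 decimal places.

Euler on (x_1,x_2): x_1_{n+1} = x_1_n + h·x_1', x_2_{n+1} = x_2_n + h·x_2'.
0.000000: (-1.200000, 0.200000); f=(0.200000, 1.632000) → (-1.162000, 0.510080)
0.190000: (-1.162000, 0.510080); f=(0.713380, 1.390320) → (-1.026458, 0.774241)
0.380000: (-1.026458, 0.774241); f=(1.180841, 1.015983) → (-0.802098, 0.967277)
(x_1(0.57), x_2(0.57)) ≈ (-0.8021, 0.9673)

-0.8021, 0.9673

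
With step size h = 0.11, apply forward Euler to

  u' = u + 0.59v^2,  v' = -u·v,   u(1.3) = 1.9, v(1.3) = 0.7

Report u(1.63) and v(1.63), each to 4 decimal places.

2.6714, 0.3117

Euler on (u,v): u_{n+1} = u_n + h·u', v_{n+1} = v_n + h·v'.
1.300000: (1.900000, 0.700000); f=(2.189100, -1.330000) → (2.140801, 0.553700)
1.410000: (2.140801, 0.553700); f=(2.321685, -1.185362) → (2.396186, 0.423310)
1.520000: (2.396186, 0.423310); f=(2.501909, -1.014330) → (2.671396, 0.311734)
(u(1.63), v(1.63)) ≈ (2.6714, 0.3117)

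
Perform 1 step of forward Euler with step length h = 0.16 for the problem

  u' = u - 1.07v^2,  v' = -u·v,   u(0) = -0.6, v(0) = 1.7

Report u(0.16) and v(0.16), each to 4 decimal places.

Euler on (u,v): u_{n+1} = u_n + h·u', v_{n+1} = v_n + h·v'.
0.000000: (-0.600000, 1.700000); f=(-3.692300, 1.020000) → (-1.190768, 1.863200)
(u(0.16), v(0.16)) ≈ (-1.1908, 1.8632)

-1.1908, 1.8632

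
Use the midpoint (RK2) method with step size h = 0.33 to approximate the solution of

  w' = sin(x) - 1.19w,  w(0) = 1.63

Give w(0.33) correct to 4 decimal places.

1.1698

Midpoint: k1 = f(x_n, w_n); k2 = f(x_n + h/2, w_n + (h/2)·k1); w_{n+1} = w_n + h·k2.
x=0.000000, w=1.630000:
  k1 = f(0.000000, 1.630000) = -1.939700
  k2 = f(0.165000, 1.309949) = -1.394588
  w ← 1.630000 + 0.33·(-1.394588) = 1.169786
w(0.33) ≈ 1.1698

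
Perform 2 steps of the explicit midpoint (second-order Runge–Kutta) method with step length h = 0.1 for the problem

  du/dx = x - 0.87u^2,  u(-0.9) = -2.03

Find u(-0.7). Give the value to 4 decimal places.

-3.3545

Midpoint: k1 = f(x_n, u_n); k2 = f(x_n + h/2, u_n + (h/2)·k1); u_{n+1} = u_n + h·k2.
x=-0.900000, u=-2.030000:
  k1 = f(-0.900000, -2.030000) = -4.485183
  k2 = f(-0.850000, -2.254259) = -5.271065
  u ← -2.030000 + 0.1·(-5.271065) = -2.557107
x=-0.800000, u=-2.557107:
  k1 = f(-0.800000, -2.557107) = -6.488751
  k2 = f(-0.750000, -2.881544) = -7.973868
  u ← -2.557107 + 0.1·(-7.973868) = -3.354493
u(-0.7) ≈ -3.3545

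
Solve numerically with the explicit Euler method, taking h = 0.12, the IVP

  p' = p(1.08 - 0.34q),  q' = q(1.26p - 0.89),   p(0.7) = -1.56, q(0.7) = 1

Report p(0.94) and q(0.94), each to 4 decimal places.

-1.8731, 0.4183

Euler on (p,q): p_{n+1} = p_n + h·p', q_{n+1} = q_n + h·q'.
0.700000: (-1.560000, 1.000000); f=(-1.154400, -2.855600) → (-1.698528, 0.657328)
0.820000: (-1.698528, 0.657328); f=(-1.454804, -1.991799) → (-1.873104, 0.418312)
(p(0.94), q(0.94)) ≈ (-1.8731, 0.4183)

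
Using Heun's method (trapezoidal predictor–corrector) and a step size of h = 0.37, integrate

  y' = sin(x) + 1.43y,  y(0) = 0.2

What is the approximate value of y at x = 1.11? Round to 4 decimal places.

Heun: k1 = f(x_n, y_n); k2 = f(x_n + h, y_n + h·k1); y_{n+1} = y_n + (h/2)·(k1 + k2).
x=0.000000, y=0.200000:
  k1 = f(0.000000, 0.200000) = 0.286000
  k2 = f(0.370000, 0.305820) = 0.798938
  y ← 0.200000 + (0.37/2)·(0.286000 + 0.798938) = 0.400714
x=0.370000, y=0.400714:
  k1 = f(0.370000, 0.400714) = 0.934636
  k2 = f(0.740000, 0.746529) = 1.741824
  y ← 0.400714 + (0.37/2)·(0.934636 + 1.741824) = 0.895859
x=0.740000, y=0.895859:
  k1 = f(0.740000, 0.895859) = 1.955366
  k2 = f(1.110000, 1.619344) = 3.211360
  y ← 0.895859 + (0.37/2)·(1.955366 + 3.211360) = 1.851703
y(1.11) ≈ 1.8517

1.8517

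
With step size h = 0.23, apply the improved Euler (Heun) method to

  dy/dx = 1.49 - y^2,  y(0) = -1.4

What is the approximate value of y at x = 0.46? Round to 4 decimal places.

-1.8280

Heun: k1 = f(x_n, y_n); k2 = f(x_n + h, y_n + h·k1); y_{n+1} = y_n + (h/2)·(k1 + k2).
x=0.000000, y=-1.400000:
  k1 = f(0.000000, -1.400000) = -0.470000
  k2 = f(0.230000, -1.508100) = -0.784366
  y ← -1.400000 + (0.23/2)·(-0.470000 + (-0.784366)) = -1.544252
x=0.230000, y=-1.544252:
  k1 = f(0.230000, -1.544252) = -0.894714
  k2 = f(0.460000, -1.750036) = -1.572627
  y ← -1.544252 + (0.23/2)·(-0.894714 + (-1.572627)) = -1.827996
y(0.46) ≈ -1.8280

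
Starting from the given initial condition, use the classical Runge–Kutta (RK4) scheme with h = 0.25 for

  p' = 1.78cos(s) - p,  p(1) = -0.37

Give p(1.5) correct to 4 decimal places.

RK4: k1 = f(s_n, p_n); k2 = f(s_n + h/2, p_n + (h/2)·k1); k3 = f(s_n + h/2, p_n + (h/2)·k2); k4 = f(s_n + h, p_n + h·k3); p_{n+1} = p_n + (h/6)·(k1 + 2k2 + 2k3 + k4).
s=1.000000, p=-0.370000:
  k1 = f(1.000000, -0.370000) = 1.331738
  k2 = f(1.125000, -0.203533) = 0.971027
  k3 = f(1.125000, -0.248622) = 1.016116
  k4 = f(1.250000, -0.115971) = 0.677245
  p ← -0.370000 + (0.25/6)·(k1 + 2k2 + 2k3 + k4) = -0.120697
s=1.250000, p=-0.120697:
  k1 = f(1.250000, -0.120697) = 0.681971
  k2 = f(1.375000, -0.035451) = 0.381746
  k3 = f(1.375000, -0.072979) = 0.419274
  k4 = f(1.500000, -0.015879) = 0.141791
  p ← -0.120697 + (0.25/6)·(k1 + 2k2 + 2k3 + k4) = -0.019622
p(1.5) ≈ -0.0196

-0.0196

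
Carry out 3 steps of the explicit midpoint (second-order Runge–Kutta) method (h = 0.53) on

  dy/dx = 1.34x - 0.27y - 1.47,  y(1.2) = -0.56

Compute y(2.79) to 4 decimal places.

1.3076

Midpoint: k1 = f(x_n, y_n); k2 = f(x_n + h/2, y_n + (h/2)·k1); y_{n+1} = y_n + h·k2.
x=1.200000, y=-0.560000:
  k1 = f(1.200000, -0.560000) = 0.289200
  k2 = f(1.465000, -0.483362) = 0.623608
  y ← -0.560000 + 0.53·0.623608 = -0.229488
x=1.730000, y=-0.229488:
  k1 = f(1.730000, -0.229488) = 0.910162
  k2 = f(1.995000, 0.011705) = 1.200140
  y ← -0.229488 + 0.53·1.200140 = 0.406586
x=2.260000, y=0.406586:
  k1 = f(2.260000, 0.406586) = 1.448622
  k2 = f(2.525000, 0.790471) = 1.700073
  y ← 0.406586 + 0.53·1.700073 = 1.307625
y(2.79) ≈ 1.3076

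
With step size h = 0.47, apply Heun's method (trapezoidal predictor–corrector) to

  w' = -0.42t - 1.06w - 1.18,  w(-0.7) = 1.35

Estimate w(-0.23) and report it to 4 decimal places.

Heun: k1 = f(t_n, w_n); k2 = f(t_n + h, w_n + h·k1); w_{n+1} = w_n + (h/2)·(k1 + k2).
t=-0.700000, w=1.350000:
  k1 = f(-0.700000, 1.350000) = -2.317000
  k2 = f(-0.230000, 0.261010) = -1.360071
  w ← 1.350000 + (0.47/2)·(-2.317000 + (-1.360071)) = 0.485888
w(-0.23) ≈ 0.4859

0.4859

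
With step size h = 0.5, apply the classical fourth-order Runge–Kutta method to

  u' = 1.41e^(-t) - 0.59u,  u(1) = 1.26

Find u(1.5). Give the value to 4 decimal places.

RK4: k1 = f(t_n, u_n); k2 = f(t_n + h/2, u_n + (h/2)·k1); k3 = f(t_n + h/2, u_n + (h/2)·k2); k4 = f(t_n + h, u_n + h·k3); u_{n+1} = u_n + (h/6)·(k1 + 2k2 + 2k3 + k4).
t=1.000000, u=1.260000:
  k1 = f(1.000000, 1.260000) = -0.224690
  k2 = f(1.250000, 1.203828) = -0.306286
  k3 = f(1.250000, 1.183428) = -0.294251
  k4 = f(1.500000, 1.112875) = -0.341982
  u ← 1.260000 + (0.5/6)·(k1 + 2k2 + 2k3 + k4) = 1.112688
u(1.5) ≈ 1.1127

1.1127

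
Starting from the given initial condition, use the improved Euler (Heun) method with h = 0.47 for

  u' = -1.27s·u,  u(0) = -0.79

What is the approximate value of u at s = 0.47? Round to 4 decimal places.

-0.6792

Heun: k1 = f(s_n, u_n); k2 = f(s_n + h, u_n + h·k1); u_{n+1} = u_n + (h/2)·(k1 + k2).
s=0.000000, u=-0.790000:
  k1 = f(0.000000, -0.790000) = 0.000000
  k2 = f(0.470000, -0.790000) = 0.471551
  u ← -0.790000 + (0.47/2)·(0.000000 + 0.471551) = -0.679186
u(0.47) ≈ -0.6792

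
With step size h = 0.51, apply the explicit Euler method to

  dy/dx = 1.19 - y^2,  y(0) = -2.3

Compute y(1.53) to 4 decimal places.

Euler: y_{n+1} = y_n + h·f(x_n, y_n).
x=0.000000, y=-2.300000: f=-4.100000 → y ← -2.300000 + 0.51·(-4.100000) = -4.391000
x=0.510000, y=-4.391000: f=-18.090881 → y ← -4.391000 + 0.51·(-18.090881) = -13.617349
x=1.020000, y=-13.617349: f=-184.242202 → y ← -13.617349 + 0.51·(-184.242202) = -107.580872
y(1.53) ≈ -107.5809

-107.5809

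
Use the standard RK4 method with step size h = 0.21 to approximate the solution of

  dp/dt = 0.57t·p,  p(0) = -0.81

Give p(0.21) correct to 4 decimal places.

RK4: k1 = f(t_n, p_n); k2 = f(t_n + h/2, p_n + (h/2)·k1); k3 = f(t_n + h/2, p_n + (h/2)·k2); k4 = f(t_n + h, p_n + h·k3); p_{n+1} = p_n + (h/6)·(k1 + 2k2 + 2k3 + k4).
t=0.000000, p=-0.810000:
  k1 = f(0.000000, -0.810000) = 0.000000
  k2 = f(0.105000, -0.810000) = -0.048479
  k3 = f(0.105000, -0.815090) = -0.048783
  k4 = f(0.210000, -0.820244) = -0.098183
  p ← -0.810000 + (0.21/6)·(k1 + 2k2 + 2k3 + k4) = -0.820245
p(0.21) ≈ -0.8202

-0.8202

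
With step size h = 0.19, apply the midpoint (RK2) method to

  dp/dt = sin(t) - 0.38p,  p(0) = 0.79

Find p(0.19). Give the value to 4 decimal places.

Midpoint: k1 = f(t_n, p_n); k2 = f(t_n + h/2, p_n + (h/2)·k1); p_{n+1} = p_n + h·k2.
t=0.000000, p=0.790000:
  k1 = f(0.000000, 0.790000) = -0.300200
  k2 = f(0.095000, 0.761481) = -0.194506
  p ← 0.790000 + 0.19·(-0.194506) = 0.753044
p(0.19) ≈ 0.7530

0.7530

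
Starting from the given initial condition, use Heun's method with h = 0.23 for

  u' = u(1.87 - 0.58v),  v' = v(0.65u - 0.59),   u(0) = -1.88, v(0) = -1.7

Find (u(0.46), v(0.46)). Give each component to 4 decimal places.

Heun on (u,v): k1 = f(s_n, state_n); k2 = f(s_n + h, state_n + h·k1); state_{n+1} = state_n + (h/2)·(k1 + k2).
0.000000: (-1.880000, -1.700000)
  k1 = (-5.369280, 3.080400)
  predictor → (-3.114934, -0.991508)
  k2 = (-7.616247, 2.592503)
  → (-3.373336, -1.047616)
0.230000: (-3.373336, -1.047616)
  k1 = (-8.357835, 2.915168)
  predictor → (-5.295638, -0.377127)
  k2 = (-11.061178, 1.520640)
  → (-5.606522, -0.537498)
(u(0.46), v(0.46)) ≈ (-5.6065, -0.5375)

-5.6065, -0.5375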